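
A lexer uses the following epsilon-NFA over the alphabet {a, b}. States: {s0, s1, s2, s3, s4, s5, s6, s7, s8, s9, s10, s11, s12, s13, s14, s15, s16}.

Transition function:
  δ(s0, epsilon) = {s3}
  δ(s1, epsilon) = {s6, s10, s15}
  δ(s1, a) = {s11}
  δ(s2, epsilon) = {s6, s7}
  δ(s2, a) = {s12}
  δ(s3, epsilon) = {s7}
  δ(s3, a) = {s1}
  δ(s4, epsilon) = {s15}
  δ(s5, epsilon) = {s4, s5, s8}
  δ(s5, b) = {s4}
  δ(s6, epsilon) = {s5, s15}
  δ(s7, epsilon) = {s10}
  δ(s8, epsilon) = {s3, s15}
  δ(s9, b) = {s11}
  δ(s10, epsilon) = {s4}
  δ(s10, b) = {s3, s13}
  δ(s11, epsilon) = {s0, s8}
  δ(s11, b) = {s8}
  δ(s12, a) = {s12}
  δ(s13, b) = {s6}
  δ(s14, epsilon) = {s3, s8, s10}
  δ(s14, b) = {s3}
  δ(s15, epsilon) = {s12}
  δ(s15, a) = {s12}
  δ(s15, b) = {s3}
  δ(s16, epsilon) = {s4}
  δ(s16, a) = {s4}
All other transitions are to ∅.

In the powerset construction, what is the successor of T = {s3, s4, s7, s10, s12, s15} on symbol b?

{s3, s4, s7, s10, s12, s13, s15}

s10 on b → {s3, s13}.
s15 on b → {s3}.
No b-transition from s3, s4, s7, s12.
Union after reading b: {s3, s13}.
Now take the epsilon-closure:
From s3 via epsilon: add s7.
From s7 via epsilon: add s10.
From s10 via epsilon: add s4.
From s4 via epsilon: add s15.
From s15 via epsilon: add s12.
No new states can be added; the closed set is {s3, s4, s7, s10, s12, s13, s15}.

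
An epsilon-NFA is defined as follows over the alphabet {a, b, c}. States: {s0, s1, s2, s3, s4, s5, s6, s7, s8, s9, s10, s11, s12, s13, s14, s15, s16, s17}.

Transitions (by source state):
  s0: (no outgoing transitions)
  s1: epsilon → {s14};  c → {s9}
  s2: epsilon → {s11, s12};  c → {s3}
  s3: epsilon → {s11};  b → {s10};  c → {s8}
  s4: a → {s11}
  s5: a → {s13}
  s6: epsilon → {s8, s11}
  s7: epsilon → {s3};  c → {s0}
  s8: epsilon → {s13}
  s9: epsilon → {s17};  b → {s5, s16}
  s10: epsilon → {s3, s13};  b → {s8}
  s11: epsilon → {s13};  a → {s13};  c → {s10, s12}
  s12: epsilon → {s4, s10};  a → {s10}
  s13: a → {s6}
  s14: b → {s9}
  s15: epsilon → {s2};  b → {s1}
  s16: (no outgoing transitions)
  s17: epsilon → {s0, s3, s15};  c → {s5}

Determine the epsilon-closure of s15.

Start with {s15}.
From s15 via epsilon: add s2.
From s2 via epsilon: add s11, s12.
From s11 via epsilon: add s13.
From s12 via epsilon: add s4, s10.
From s10 via epsilon: add s3.
No new states can be added; the closed set is {s2, s3, s4, s10, s11, s12, s13, s15}.

{s2, s3, s4, s10, s11, s12, s13, s15}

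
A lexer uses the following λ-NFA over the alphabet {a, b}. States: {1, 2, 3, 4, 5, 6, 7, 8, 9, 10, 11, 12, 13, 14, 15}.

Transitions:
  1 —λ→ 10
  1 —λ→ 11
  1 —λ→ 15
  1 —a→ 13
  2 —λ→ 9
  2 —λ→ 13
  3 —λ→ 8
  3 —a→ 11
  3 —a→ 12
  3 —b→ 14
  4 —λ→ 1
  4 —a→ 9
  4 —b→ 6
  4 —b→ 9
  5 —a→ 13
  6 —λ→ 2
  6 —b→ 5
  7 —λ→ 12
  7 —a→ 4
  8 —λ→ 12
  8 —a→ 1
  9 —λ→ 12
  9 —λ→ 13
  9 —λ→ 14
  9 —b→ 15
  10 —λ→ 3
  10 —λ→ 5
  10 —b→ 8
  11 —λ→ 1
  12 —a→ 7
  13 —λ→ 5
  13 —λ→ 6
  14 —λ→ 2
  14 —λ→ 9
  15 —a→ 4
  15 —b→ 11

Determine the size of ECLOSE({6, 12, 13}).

7

Start with {6, 12, 13}.
From 6 via λ: add 2.
From 13 via λ: add 5.
From 2 via λ: add 9.
From 9 via λ: add 14.
λ-closure = {2, 5, 6, 9, 12, 13, 14}, which has 7 states.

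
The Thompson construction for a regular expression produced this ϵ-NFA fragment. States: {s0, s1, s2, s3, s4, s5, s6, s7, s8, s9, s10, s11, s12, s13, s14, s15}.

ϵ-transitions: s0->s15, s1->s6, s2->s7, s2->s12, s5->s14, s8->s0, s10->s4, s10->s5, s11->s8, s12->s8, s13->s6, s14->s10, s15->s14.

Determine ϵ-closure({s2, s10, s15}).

Start with {s2, s10, s15}.
From s2 via ϵ: add s7, s12.
From s10 via ϵ: add s4, s5.
From s15 via ϵ: add s14.
From s12 via ϵ: add s8.
From s8 via ϵ: add s0.
No new states can be added; the closed set is {s0, s2, s4, s5, s7, s8, s10, s12, s14, s15}.

{s0, s2, s4, s5, s7, s8, s10, s12, s14, s15}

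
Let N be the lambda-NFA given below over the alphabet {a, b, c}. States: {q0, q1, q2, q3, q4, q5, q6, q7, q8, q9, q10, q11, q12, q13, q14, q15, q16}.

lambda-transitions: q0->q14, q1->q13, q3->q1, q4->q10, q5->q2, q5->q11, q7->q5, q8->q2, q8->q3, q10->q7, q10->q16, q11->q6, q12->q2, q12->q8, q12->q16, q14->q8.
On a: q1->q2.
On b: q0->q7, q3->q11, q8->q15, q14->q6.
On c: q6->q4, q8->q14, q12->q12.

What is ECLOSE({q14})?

{q1, q2, q3, q8, q13, q14}

Start with {q14}.
From q14 via lambda: add q8.
From q8 via lambda: add q2, q3.
From q3 via lambda: add q1.
From q1 via lambda: add q13.
No new states can be added; the closed set is {q1, q2, q3, q8, q13, q14}.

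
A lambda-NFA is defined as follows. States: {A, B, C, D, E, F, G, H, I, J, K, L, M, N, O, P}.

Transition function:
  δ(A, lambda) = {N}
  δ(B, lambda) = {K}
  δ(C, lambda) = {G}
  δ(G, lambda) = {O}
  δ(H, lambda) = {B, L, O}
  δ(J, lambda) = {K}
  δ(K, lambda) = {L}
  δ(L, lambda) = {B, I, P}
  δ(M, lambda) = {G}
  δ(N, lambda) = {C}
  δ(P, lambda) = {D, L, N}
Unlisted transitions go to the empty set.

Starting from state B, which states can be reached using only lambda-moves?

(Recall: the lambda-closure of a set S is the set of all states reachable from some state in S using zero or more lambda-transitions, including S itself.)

Start with {B}.
From B via lambda: add K.
From K via lambda: add L.
From L via lambda: add I, P.
From P via lambda: add D, N.
From N via lambda: add C.
From C via lambda: add G.
From G via lambda: add O.
No new states can be added; the closed set is {B, C, D, G, I, K, L, N, O, P}.

{B, C, D, G, I, K, L, N, O, P}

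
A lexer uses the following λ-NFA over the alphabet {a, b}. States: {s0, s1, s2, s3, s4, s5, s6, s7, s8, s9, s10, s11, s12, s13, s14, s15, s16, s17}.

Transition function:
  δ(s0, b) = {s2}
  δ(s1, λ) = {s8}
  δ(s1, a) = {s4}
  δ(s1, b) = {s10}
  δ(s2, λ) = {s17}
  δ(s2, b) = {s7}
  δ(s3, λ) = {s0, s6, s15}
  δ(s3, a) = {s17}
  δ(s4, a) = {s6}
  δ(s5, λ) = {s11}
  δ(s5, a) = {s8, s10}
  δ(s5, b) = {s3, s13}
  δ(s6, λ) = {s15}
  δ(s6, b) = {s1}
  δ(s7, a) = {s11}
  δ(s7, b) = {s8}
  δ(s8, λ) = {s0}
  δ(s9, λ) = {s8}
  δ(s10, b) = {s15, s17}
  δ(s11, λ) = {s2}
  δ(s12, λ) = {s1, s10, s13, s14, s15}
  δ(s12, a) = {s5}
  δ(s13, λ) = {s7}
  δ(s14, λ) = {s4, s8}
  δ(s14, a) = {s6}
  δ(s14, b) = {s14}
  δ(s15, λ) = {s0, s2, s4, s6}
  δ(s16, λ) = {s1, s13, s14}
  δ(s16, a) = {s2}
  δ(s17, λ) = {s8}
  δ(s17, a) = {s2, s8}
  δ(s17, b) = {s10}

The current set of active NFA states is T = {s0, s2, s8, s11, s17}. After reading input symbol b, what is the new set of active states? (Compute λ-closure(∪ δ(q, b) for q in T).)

s0 on b → {s2}.
s2 on b → {s7}.
s17 on b → {s10}.
No b-transition from s8, s11.
Union after reading b: {s2, s7, s10}.
Now take the λ-closure:
From s2 via λ: add s17.
From s17 via λ: add s8.
From s8 via λ: add s0.
No new states can be added; the closed set is {s0, s2, s7, s8, s10, s17}.

{s0, s2, s7, s8, s10, s17}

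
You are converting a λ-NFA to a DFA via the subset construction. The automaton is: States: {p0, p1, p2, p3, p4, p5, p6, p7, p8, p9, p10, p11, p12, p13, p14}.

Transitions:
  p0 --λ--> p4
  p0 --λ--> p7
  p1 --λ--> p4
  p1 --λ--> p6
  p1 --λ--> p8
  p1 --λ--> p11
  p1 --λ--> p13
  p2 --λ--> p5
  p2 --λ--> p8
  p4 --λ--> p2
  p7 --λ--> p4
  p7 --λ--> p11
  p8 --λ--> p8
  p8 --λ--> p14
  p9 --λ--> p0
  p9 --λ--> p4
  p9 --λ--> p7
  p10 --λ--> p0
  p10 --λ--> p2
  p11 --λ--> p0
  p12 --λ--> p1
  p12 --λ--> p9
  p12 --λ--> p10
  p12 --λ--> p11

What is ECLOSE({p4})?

Start with {p4}.
From p4 via λ: add p2.
From p2 via λ: add p5, p8.
From p8 via λ: add p14.
No new states can be added; the closed set is {p2, p4, p5, p8, p14}.

{p2, p4, p5, p8, p14}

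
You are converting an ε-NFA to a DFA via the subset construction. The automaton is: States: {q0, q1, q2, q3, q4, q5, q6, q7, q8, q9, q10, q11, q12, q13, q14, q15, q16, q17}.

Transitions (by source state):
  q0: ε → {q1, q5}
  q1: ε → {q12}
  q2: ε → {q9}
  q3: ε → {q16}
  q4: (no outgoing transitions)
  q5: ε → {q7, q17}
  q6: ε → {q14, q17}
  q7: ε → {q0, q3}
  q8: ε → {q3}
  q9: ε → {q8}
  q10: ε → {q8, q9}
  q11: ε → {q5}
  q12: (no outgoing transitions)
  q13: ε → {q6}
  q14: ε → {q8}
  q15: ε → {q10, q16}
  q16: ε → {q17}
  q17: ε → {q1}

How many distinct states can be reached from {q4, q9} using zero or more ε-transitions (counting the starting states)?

8

Start with {q4, q9}.
From q9 via ε: add q8.
From q8 via ε: add q3.
From q3 via ε: add q16.
From q16 via ε: add q17.
From q17 via ε: add q1.
From q1 via ε: add q12.
ε-closure = {q1, q3, q4, q8, q9, q12, q16, q17}, which has 8 states.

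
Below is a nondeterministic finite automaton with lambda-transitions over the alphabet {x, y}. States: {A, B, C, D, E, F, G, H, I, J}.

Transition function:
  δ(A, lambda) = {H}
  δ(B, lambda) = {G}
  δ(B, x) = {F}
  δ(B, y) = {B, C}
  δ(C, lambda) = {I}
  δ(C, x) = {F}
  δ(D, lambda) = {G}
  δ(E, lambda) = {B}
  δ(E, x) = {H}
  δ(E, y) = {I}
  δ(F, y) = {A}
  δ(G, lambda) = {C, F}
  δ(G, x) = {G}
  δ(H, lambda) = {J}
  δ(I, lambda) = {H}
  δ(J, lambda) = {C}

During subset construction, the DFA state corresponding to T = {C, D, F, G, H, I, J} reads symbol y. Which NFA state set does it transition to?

F on y → {A}.
No y-transition from C, D, G, H, I, J.
Union after reading y: {A}.
Now take the lambda-closure:
From A via lambda: add H.
From H via lambda: add J.
From J via lambda: add C.
From C via lambda: add I.
No new states can be added; the closed set is {A, C, H, I, J}.

{A, C, H, I, J}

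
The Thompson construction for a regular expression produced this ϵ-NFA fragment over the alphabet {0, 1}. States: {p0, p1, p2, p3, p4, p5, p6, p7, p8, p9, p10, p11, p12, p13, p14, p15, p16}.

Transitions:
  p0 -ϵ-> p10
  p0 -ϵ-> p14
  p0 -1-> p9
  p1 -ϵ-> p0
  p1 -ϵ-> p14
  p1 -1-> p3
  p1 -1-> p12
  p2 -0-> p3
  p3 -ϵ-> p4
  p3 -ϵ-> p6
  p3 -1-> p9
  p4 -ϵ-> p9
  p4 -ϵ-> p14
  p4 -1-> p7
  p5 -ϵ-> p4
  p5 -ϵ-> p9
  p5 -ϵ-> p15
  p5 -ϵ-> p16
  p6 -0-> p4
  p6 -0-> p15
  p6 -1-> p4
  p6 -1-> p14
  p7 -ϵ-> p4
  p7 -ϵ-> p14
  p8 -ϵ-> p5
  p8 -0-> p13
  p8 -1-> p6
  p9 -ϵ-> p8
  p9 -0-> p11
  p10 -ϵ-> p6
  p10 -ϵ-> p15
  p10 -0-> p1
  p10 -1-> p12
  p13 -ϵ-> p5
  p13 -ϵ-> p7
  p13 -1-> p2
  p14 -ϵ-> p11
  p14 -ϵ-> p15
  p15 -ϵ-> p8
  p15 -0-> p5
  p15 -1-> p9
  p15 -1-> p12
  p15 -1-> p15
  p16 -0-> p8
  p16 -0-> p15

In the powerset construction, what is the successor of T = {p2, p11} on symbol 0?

{p3, p4, p5, p6, p8, p9, p11, p14, p15, p16}

p2 on 0 → {p3}.
No 0-transition from p11.
Union after reading 0: {p3}.
Now take the ϵ-closure:
From p3 via ϵ: add p4, p6.
From p4 via ϵ: add p9, p14.
From p9 via ϵ: add p8.
From p14 via ϵ: add p11, p15.
From p8 via ϵ: add p5.
From p5 via ϵ: add p16.
No new states can be added; the closed set is {p3, p4, p5, p6, p8, p9, p11, p14, p15, p16}.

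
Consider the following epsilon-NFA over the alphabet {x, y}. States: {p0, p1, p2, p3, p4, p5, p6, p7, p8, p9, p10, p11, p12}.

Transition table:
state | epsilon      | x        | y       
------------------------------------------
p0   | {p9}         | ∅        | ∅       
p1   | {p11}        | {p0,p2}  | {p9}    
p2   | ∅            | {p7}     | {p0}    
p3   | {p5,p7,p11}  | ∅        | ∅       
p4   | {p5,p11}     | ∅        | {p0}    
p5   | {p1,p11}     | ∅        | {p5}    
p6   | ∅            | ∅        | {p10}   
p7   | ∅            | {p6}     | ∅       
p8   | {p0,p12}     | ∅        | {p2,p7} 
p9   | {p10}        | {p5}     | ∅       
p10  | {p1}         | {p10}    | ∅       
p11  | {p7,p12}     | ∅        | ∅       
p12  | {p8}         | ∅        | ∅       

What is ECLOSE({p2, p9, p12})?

{p0, p1, p2, p7, p8, p9, p10, p11, p12}

Start with {p2, p9, p12}.
From p9 via epsilon: add p10.
From p12 via epsilon: add p8.
From p8 via epsilon: add p0.
From p10 via epsilon: add p1.
From p1 via epsilon: add p11.
From p11 via epsilon: add p7.
No new states can be added; the closed set is {p0, p1, p2, p7, p8, p9, p10, p11, p12}.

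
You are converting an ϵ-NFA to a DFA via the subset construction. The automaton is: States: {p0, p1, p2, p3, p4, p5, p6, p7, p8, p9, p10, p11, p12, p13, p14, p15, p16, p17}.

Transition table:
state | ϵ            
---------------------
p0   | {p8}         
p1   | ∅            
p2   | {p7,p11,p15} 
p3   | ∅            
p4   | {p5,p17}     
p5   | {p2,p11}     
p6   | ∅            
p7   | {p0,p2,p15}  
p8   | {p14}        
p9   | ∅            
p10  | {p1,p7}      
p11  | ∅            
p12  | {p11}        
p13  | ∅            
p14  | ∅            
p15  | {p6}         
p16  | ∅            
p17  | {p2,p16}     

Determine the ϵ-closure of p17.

{p0, p2, p6, p7, p8, p11, p14, p15, p16, p17}

Start with {p17}.
From p17 via ϵ: add p2, p16.
From p2 via ϵ: add p7, p11, p15.
From p7 via ϵ: add p0.
From p15 via ϵ: add p6.
From p0 via ϵ: add p8.
From p8 via ϵ: add p14.
No new states can be added; the closed set is {p0, p2, p6, p7, p8, p11, p14, p15, p16, p17}.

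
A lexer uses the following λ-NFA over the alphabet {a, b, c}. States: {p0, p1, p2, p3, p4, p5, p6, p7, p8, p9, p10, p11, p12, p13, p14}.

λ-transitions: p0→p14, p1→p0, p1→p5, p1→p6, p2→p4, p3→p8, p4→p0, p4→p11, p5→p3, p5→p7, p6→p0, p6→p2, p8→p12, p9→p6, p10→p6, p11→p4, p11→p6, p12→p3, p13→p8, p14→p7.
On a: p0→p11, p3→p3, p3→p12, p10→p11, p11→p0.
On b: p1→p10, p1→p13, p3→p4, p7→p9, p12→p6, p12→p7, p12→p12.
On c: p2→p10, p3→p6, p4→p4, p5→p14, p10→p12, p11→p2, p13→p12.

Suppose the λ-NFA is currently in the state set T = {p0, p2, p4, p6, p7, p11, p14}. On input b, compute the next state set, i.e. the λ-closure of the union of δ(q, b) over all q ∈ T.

p7 on b → {p9}.
No b-transition from p0, p2, p4, p6, p11, p14.
Union after reading b: {p9}.
Now take the λ-closure:
From p9 via λ: add p6.
From p6 via λ: add p0, p2.
From p0 via λ: add p14.
From p2 via λ: add p4.
From p4 via λ: add p11.
From p14 via λ: add p7.
No new states can be added; the closed set is {p0, p2, p4, p6, p7, p9, p11, p14}.

{p0, p2, p4, p6, p7, p9, p11, p14}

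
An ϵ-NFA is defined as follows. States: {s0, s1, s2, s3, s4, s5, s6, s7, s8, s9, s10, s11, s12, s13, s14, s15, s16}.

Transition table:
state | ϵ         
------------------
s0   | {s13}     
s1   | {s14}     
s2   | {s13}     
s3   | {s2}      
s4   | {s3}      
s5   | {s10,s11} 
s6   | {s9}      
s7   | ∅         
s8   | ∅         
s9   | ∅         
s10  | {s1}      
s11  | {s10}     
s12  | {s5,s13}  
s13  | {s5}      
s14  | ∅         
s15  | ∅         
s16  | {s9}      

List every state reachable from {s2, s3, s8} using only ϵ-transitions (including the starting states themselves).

{s1, s2, s3, s5, s8, s10, s11, s13, s14}

Start with {s2, s3, s8}.
From s2 via ϵ: add s13.
From s13 via ϵ: add s5.
From s5 via ϵ: add s10, s11.
From s10 via ϵ: add s1.
From s1 via ϵ: add s14.
No new states can be added; the closed set is {s1, s2, s3, s5, s8, s10, s11, s13, s14}.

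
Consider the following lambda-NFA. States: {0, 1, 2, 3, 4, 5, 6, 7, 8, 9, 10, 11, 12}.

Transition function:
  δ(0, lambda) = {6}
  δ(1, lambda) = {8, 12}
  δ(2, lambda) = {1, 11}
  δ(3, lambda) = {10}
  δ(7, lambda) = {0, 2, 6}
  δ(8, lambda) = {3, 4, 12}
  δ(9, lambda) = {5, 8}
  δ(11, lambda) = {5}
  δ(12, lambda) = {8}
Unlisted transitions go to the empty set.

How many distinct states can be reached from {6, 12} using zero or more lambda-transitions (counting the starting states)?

6

Start with {6, 12}.
From 12 via lambda: add 8.
From 8 via lambda: add 3, 4.
From 3 via lambda: add 10.
lambda-closure = {3, 4, 6, 8, 10, 12}, which has 6 states.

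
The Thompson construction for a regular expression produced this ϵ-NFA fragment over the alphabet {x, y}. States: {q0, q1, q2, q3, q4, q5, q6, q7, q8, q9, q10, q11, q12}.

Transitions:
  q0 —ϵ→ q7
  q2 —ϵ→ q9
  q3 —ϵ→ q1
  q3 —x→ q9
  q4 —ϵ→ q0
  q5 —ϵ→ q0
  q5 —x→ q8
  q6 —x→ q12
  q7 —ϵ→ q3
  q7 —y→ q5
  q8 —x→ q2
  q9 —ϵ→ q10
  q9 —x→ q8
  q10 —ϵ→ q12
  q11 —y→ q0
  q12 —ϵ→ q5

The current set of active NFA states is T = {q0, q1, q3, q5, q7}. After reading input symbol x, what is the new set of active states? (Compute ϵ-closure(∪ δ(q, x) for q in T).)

{q0, q1, q3, q5, q7, q8, q9, q10, q12}

q3 on x → {q9}.
q5 on x → {q8}.
No x-transition from q0, q1, q7.
Union after reading x: {q8, q9}.
Now take the ϵ-closure:
From q9 via ϵ: add q10.
From q10 via ϵ: add q12.
From q12 via ϵ: add q5.
From q5 via ϵ: add q0.
From q0 via ϵ: add q7.
From q7 via ϵ: add q3.
From q3 via ϵ: add q1.
No new states can be added; the closed set is {q0, q1, q3, q5, q7, q8, q9, q10, q12}.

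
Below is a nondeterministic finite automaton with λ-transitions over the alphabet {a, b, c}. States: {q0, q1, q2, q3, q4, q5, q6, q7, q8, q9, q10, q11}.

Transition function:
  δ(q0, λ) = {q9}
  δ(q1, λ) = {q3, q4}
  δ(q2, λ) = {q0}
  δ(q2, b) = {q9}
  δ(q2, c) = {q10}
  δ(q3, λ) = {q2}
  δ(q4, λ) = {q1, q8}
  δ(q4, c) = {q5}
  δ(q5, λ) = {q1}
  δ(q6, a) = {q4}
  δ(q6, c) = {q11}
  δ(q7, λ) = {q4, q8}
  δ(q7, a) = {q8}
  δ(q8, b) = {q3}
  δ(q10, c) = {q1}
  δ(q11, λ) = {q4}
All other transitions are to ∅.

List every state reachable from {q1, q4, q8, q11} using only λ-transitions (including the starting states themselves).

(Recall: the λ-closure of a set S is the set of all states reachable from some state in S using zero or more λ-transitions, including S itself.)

{q0, q1, q2, q3, q4, q8, q9, q11}

Start with {q1, q4, q8, q11}.
From q1 via λ: add q3.
From q3 via λ: add q2.
From q2 via λ: add q0.
From q0 via λ: add q9.
No new states can be added; the closed set is {q0, q1, q2, q3, q4, q8, q9, q11}.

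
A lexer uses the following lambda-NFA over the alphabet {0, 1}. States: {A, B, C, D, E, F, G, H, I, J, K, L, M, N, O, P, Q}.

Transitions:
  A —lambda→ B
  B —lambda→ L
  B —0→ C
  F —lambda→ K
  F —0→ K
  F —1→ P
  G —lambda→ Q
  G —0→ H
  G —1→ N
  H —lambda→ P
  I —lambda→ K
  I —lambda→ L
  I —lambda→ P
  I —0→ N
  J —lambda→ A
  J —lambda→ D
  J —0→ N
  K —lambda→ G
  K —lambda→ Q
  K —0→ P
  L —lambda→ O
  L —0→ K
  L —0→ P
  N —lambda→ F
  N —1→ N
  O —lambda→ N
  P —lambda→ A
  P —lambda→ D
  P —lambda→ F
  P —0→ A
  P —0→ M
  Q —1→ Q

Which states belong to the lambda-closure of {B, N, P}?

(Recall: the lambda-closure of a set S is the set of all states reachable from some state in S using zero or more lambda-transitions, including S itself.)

Start with {B, N, P}.
From B via lambda: add L.
From N via lambda: add F.
From P via lambda: add A, D.
From F via lambda: add K.
From L via lambda: add O.
From K via lambda: add G, Q.
No new states can be added; the closed set is {A, B, D, F, G, K, L, N, O, P, Q}.

{A, B, D, F, G, K, L, N, O, P, Q}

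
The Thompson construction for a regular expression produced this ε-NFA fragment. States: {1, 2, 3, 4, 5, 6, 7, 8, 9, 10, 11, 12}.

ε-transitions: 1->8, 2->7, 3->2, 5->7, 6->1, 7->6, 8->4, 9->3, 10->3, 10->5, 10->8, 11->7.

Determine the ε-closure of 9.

{1, 2, 3, 4, 6, 7, 8, 9}

Start with {9}.
From 9 via ε: add 3.
From 3 via ε: add 2.
From 2 via ε: add 7.
From 7 via ε: add 6.
From 6 via ε: add 1.
From 1 via ε: add 8.
From 8 via ε: add 4.
No new states can be added; the closed set is {1, 2, 3, 4, 6, 7, 8, 9}.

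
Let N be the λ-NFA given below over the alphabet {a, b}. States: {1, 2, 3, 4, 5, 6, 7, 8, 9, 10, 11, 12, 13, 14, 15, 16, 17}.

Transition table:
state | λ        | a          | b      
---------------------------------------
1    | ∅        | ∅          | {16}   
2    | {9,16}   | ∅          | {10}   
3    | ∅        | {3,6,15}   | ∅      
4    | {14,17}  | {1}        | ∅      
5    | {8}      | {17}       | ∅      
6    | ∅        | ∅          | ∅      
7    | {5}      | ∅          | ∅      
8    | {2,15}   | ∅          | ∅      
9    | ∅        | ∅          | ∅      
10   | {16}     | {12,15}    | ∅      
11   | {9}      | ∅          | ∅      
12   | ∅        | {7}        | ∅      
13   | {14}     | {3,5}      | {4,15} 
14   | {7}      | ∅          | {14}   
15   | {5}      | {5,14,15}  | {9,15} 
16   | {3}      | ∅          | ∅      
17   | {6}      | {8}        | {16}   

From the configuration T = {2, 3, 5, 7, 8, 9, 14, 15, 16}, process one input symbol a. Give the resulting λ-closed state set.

3 on a → {3, 6, 15}.
5 on a → {17}.
15 on a → {5, 14, 15}.
No a-transition from 2, 7, 8, 9, 14, 16.
Union after reading a: {3, 5, 6, 14, 15, 17}.
Now take the λ-closure:
From 5 via λ: add 8.
From 14 via λ: add 7.
From 8 via λ: add 2.
From 2 via λ: add 9, 16.
No new states can be added; the closed set is {2, 3, 5, 6, 7, 8, 9, 14, 15, 16, 17}.

{2, 3, 5, 6, 7, 8, 9, 14, 15, 16, 17}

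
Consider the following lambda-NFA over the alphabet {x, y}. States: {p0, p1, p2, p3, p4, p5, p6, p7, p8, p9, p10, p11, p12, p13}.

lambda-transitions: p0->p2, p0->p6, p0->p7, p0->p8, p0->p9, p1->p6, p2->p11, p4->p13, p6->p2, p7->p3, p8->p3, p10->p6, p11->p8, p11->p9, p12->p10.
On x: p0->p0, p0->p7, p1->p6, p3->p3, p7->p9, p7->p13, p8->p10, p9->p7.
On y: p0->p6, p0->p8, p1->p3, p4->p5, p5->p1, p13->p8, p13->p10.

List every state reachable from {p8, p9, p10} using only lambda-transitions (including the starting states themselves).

Start with {p8, p9, p10}.
From p8 via lambda: add p3.
From p10 via lambda: add p6.
From p6 via lambda: add p2.
From p2 via lambda: add p11.
No new states can be added; the closed set is {p2, p3, p6, p8, p9, p10, p11}.

{p2, p3, p6, p8, p9, p10, p11}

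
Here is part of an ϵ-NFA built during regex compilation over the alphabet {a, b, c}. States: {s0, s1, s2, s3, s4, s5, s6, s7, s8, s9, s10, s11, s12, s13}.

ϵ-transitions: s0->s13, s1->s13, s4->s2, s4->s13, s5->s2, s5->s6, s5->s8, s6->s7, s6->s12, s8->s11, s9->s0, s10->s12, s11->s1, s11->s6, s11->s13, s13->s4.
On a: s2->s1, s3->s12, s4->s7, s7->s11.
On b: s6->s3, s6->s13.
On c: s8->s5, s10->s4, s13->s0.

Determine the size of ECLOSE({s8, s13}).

Start with {s8, s13}.
From s8 via ϵ: add s11.
From s13 via ϵ: add s4.
From s4 via ϵ: add s2.
From s11 via ϵ: add s1, s6.
From s6 via ϵ: add s7, s12.
ϵ-closure = {s1, s2, s4, s6, s7, s8, s11, s12, s13}, which has 9 states.

9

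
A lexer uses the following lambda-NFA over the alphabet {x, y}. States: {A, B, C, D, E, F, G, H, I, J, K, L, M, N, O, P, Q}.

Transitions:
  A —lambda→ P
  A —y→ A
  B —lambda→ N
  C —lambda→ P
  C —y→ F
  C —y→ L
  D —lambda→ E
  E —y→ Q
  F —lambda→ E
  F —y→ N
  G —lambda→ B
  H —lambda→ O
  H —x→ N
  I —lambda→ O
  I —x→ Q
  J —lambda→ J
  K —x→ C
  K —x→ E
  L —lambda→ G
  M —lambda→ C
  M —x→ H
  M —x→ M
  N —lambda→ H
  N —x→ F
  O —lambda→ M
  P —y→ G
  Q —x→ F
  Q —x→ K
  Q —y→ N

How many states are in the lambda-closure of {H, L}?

9

Start with {H, L}.
From H via lambda: add O.
From L via lambda: add G.
From G via lambda: add B.
From O via lambda: add M.
From B via lambda: add N.
From M via lambda: add C.
From C via lambda: add P.
lambda-closure = {B, C, G, H, L, M, N, O, P}, which has 9 states.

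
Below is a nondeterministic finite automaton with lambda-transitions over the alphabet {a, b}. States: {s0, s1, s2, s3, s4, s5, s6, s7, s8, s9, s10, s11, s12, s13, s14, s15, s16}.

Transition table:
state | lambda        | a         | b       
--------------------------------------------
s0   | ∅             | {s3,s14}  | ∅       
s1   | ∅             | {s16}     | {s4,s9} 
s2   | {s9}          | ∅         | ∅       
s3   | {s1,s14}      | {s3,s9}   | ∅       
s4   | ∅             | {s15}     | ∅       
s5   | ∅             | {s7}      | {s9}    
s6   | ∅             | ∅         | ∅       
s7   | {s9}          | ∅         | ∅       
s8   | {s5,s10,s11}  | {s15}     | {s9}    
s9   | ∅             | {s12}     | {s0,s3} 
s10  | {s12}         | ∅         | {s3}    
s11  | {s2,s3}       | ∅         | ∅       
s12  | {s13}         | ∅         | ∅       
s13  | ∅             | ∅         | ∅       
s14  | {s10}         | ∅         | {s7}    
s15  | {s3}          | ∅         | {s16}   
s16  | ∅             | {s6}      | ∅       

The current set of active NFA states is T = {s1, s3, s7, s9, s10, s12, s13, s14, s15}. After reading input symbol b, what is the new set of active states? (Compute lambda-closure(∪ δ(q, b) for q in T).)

{s0, s1, s3, s4, s7, s9, s10, s12, s13, s14, s16}

s1 on b → {s4, s9}.
s9 on b → {s0, s3}.
s10 on b → {s3}.
s14 on b → {s7}.
s15 on b → {s16}.
No b-transition from s3, s7, s12, s13.
Union after reading b: {s0, s3, s4, s7, s9, s16}.
Now take the lambda-closure:
From s3 via lambda: add s1, s14.
From s14 via lambda: add s10.
From s10 via lambda: add s12.
From s12 via lambda: add s13.
No new states can be added; the closed set is {s0, s1, s3, s4, s7, s9, s10, s12, s13, s14, s16}.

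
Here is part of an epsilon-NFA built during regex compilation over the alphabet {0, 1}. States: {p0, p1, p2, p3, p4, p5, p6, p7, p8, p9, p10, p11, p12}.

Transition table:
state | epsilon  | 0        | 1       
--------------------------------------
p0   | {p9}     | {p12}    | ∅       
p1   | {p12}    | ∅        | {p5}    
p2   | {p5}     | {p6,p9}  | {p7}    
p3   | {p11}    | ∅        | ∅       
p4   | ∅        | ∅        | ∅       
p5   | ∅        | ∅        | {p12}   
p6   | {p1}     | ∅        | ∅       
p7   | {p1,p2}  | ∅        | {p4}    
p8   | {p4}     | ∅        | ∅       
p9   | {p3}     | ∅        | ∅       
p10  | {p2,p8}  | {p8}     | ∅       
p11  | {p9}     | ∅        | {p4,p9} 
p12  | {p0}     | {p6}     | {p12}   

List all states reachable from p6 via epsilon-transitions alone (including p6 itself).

Start with {p6}.
From p6 via epsilon: add p1.
From p1 via epsilon: add p12.
From p12 via epsilon: add p0.
From p0 via epsilon: add p9.
From p9 via epsilon: add p3.
From p3 via epsilon: add p11.
No new states can be added; the closed set is {p0, p1, p3, p6, p9, p11, p12}.

{p0, p1, p3, p6, p9, p11, p12}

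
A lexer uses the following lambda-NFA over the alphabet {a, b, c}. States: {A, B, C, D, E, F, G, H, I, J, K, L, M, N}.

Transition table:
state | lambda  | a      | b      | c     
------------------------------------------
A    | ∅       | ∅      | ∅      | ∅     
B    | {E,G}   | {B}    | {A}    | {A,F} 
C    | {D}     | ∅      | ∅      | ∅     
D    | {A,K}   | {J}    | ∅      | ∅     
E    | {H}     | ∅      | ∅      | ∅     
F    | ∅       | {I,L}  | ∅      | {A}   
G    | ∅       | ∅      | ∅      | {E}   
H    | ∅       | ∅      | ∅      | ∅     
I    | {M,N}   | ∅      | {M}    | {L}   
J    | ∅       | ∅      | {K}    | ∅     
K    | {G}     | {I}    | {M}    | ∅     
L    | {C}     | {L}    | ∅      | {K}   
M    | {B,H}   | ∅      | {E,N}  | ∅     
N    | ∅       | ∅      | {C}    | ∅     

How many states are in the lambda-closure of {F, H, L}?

8

Start with {F, H, L}.
From L via lambda: add C.
From C via lambda: add D.
From D via lambda: add A, K.
From K via lambda: add G.
lambda-closure = {A, C, D, F, G, H, K, L}, which has 8 states.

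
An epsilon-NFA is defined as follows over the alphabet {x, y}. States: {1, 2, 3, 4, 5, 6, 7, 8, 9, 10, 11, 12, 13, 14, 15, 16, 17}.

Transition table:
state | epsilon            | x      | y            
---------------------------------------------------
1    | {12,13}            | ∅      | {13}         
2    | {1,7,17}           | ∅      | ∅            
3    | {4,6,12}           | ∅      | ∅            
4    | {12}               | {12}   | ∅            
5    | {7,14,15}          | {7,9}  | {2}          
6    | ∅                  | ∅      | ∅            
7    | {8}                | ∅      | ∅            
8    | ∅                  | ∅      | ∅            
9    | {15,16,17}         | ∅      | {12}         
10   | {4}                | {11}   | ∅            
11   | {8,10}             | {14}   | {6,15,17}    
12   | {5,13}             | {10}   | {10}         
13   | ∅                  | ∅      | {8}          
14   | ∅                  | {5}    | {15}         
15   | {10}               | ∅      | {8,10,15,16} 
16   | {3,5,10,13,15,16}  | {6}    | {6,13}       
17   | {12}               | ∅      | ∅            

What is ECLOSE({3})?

{3, 4, 5, 6, 7, 8, 10, 12, 13, 14, 15}

Start with {3}.
From 3 via epsilon: add 4, 6, 12.
From 12 via epsilon: add 5, 13.
From 5 via epsilon: add 7, 14, 15.
From 7 via epsilon: add 8.
From 15 via epsilon: add 10.
No new states can be added; the closed set is {3, 4, 5, 6, 7, 8, 10, 12, 13, 14, 15}.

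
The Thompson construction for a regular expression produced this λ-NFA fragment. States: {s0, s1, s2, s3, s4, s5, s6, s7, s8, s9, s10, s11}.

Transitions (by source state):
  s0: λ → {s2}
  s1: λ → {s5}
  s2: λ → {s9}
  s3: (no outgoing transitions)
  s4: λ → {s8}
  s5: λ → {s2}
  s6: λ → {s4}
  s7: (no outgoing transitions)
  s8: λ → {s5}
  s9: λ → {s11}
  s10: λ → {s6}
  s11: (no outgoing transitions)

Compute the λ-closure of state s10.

Start with {s10}.
From s10 via λ: add s6.
From s6 via λ: add s4.
From s4 via λ: add s8.
From s8 via λ: add s5.
From s5 via λ: add s2.
From s2 via λ: add s9.
From s9 via λ: add s11.
No new states can be added; the closed set is {s2, s4, s5, s6, s8, s9, s10, s11}.

{s2, s4, s5, s6, s8, s9, s10, s11}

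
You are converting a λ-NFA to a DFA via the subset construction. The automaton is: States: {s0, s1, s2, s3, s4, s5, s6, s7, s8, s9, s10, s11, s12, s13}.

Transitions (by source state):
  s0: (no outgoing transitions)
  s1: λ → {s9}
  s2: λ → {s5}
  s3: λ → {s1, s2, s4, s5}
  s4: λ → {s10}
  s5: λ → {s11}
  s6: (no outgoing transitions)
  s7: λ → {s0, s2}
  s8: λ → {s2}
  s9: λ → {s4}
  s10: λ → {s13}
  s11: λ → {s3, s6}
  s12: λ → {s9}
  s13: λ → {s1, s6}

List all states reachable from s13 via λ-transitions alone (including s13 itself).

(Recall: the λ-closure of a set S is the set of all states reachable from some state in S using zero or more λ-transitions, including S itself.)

Start with {s13}.
From s13 via λ: add s1, s6.
From s1 via λ: add s9.
From s9 via λ: add s4.
From s4 via λ: add s10.
No new states can be added; the closed set is {s1, s4, s6, s9, s10, s13}.

{s1, s4, s6, s9, s10, s13}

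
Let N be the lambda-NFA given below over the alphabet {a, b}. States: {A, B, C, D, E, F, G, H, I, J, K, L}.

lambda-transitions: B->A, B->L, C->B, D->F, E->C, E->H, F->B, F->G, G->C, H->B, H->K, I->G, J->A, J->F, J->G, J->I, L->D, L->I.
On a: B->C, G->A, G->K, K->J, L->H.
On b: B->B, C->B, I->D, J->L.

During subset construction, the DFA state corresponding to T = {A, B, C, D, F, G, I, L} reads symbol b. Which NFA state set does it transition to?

{A, B, C, D, F, G, I, L}

B on b → {B}.
C on b → {B}.
I on b → {D}.
No b-transition from A, D, F, G, L.
Union after reading b: {B, D}.
Now take the lambda-closure:
From B via lambda: add A, L.
From D via lambda: add F.
From F via lambda: add G.
From L via lambda: add I.
From G via lambda: add C.
No new states can be added; the closed set is {A, B, C, D, F, G, I, L}.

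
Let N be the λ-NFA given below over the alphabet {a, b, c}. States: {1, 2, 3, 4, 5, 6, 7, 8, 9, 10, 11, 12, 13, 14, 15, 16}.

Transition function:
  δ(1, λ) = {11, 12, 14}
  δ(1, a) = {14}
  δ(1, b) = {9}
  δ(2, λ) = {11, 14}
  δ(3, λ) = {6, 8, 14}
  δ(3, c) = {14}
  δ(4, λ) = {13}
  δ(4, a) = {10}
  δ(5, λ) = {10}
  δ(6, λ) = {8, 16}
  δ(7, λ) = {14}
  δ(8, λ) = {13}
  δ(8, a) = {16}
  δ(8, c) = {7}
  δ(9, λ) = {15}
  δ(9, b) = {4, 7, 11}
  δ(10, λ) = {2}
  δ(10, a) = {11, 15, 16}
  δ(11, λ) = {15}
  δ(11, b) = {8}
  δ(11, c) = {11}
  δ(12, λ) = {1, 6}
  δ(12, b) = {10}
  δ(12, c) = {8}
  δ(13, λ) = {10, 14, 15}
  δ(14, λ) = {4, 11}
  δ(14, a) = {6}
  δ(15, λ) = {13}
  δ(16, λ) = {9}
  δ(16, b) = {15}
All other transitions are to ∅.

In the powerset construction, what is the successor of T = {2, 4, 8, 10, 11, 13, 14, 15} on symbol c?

{2, 4, 7, 10, 11, 13, 14, 15}

8 on c → {7}.
11 on c → {11}.
No c-transition from 2, 4, 10, 13, 14, 15.
Union after reading c: {7, 11}.
Now take the λ-closure:
From 7 via λ: add 14.
From 11 via λ: add 15.
From 14 via λ: add 4.
From 15 via λ: add 13.
From 13 via λ: add 10.
From 10 via λ: add 2.
No new states can be added; the closed set is {2, 4, 7, 10, 11, 13, 14, 15}.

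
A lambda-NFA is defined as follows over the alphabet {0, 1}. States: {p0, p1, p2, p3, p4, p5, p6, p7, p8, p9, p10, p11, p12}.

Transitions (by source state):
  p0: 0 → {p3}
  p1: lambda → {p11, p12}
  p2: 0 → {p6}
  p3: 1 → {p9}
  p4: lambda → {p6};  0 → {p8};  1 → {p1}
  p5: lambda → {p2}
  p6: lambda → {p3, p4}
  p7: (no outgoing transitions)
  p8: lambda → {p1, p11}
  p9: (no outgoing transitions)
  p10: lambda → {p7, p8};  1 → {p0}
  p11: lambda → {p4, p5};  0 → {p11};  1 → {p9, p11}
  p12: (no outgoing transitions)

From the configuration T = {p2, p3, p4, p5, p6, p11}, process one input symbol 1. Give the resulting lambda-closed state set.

p3 on 1 → {p9}.
p4 on 1 → {p1}.
p11 on 1 → {p9, p11}.
No 1-transition from p2, p5, p6.
Union after reading 1: {p1, p9, p11}.
Now take the lambda-closure:
From p1 via lambda: add p12.
From p11 via lambda: add p4, p5.
From p4 via lambda: add p6.
From p5 via lambda: add p2.
From p6 via lambda: add p3.
No new states can be added; the closed set is {p1, p2, p3, p4, p5, p6, p9, p11, p12}.

{p1, p2, p3, p4, p5, p6, p9, p11, p12}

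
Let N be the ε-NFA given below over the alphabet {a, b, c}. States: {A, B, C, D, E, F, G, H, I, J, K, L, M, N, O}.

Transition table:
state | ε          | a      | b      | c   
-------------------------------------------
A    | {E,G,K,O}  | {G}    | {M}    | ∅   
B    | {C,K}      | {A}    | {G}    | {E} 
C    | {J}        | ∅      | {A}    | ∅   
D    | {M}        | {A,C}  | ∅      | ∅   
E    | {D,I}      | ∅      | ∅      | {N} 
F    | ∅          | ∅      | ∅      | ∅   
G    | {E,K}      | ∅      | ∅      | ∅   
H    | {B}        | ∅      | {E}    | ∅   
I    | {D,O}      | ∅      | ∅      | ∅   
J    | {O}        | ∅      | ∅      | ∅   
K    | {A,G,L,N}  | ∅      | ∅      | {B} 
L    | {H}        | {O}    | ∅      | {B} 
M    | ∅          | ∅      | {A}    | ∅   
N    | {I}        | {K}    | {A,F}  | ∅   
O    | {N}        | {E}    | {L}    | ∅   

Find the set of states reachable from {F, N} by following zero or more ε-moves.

{D, F, I, M, N, O}

Start with {F, N}.
From N via ε: add I.
From I via ε: add D, O.
From D via ε: add M.
No new states can be added; the closed set is {D, F, I, M, N, O}.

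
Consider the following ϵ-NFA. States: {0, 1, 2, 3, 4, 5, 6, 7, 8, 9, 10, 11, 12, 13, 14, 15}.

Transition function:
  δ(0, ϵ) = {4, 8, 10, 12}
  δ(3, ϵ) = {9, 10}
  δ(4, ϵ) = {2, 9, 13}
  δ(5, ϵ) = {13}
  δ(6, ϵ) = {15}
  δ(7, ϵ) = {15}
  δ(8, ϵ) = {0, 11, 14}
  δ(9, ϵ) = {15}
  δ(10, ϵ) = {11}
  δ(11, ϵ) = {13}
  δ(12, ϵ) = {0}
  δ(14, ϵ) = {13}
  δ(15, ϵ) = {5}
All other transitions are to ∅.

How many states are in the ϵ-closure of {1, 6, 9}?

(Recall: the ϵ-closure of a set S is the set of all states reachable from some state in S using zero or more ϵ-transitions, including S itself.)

6

Start with {1, 6, 9}.
From 6 via ϵ: add 15.
From 15 via ϵ: add 5.
From 5 via ϵ: add 13.
ϵ-closure = {1, 5, 6, 9, 13, 15}, which has 6 states.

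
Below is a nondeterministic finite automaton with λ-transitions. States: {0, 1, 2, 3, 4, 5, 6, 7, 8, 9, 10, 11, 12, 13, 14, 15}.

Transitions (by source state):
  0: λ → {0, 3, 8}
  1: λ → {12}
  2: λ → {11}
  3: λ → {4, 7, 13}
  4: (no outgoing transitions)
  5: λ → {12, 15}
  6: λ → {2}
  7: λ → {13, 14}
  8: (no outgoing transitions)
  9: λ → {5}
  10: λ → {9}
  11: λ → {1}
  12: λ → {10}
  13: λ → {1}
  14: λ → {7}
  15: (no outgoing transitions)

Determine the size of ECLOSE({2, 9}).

Start with {2, 9}.
From 2 via λ: add 11.
From 9 via λ: add 5.
From 5 via λ: add 12, 15.
From 11 via λ: add 1.
From 12 via λ: add 10.
λ-closure = {1, 2, 5, 9, 10, 11, 12, 15}, which has 8 states.

8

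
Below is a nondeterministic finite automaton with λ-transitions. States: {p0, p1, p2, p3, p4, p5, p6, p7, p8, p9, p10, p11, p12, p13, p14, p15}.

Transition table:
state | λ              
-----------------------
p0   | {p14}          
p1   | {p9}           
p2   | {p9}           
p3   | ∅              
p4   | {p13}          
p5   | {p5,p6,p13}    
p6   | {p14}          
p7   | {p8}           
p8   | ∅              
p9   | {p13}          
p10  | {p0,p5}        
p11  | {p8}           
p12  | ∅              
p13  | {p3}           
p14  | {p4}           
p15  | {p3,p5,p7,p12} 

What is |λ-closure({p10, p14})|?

Start with {p10, p14}.
From p10 via λ: add p0, p5.
From p14 via λ: add p4.
From p4 via λ: add p13.
From p5 via λ: add p6.
From p13 via λ: add p3.
λ-closure = {p0, p3, p4, p5, p6, p10, p13, p14}, which has 8 states.

8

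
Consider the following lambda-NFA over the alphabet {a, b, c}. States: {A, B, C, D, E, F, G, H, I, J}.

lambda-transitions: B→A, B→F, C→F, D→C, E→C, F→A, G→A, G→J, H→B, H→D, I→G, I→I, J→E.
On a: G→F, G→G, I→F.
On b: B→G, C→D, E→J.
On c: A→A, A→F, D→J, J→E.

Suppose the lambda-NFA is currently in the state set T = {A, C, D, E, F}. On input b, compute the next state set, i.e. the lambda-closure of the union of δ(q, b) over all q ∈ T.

C on b → {D}.
E on b → {J}.
No b-transition from A, D, F.
Union after reading b: {D, J}.
Now take the lambda-closure:
From D via lambda: add C.
From J via lambda: add E.
From C via lambda: add F.
From F via lambda: add A.
No new states can be added; the closed set is {A, C, D, E, F, J}.

{A, C, D, E, F, J}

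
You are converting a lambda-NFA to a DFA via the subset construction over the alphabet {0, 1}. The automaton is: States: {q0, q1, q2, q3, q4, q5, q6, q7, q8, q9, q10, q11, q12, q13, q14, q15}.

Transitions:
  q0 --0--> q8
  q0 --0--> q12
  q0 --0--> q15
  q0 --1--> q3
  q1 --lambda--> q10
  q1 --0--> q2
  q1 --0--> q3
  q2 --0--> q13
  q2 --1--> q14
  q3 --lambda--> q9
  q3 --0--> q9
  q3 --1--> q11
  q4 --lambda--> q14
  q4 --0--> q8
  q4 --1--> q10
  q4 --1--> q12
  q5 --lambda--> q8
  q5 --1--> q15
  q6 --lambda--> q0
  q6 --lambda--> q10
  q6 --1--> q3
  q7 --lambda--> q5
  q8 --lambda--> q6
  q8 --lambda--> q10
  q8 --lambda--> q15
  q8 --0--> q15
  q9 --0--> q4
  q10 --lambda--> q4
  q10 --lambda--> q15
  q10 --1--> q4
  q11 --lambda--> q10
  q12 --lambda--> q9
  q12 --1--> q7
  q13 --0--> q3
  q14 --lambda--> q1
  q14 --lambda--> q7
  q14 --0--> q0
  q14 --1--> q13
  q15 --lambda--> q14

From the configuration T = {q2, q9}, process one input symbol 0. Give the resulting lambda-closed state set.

q2 on 0 → {q13}.
q9 on 0 → {q4}.
Union after reading 0: {q4, q13}.
Now take the lambda-closure:
From q4 via lambda: add q14.
From q14 via lambda: add q1, q7.
From q1 via lambda: add q10.
From q7 via lambda: add q5.
From q5 via lambda: add q8.
From q10 via lambda: add q15.
From q8 via lambda: add q6.
From q6 via lambda: add q0.
No new states can be added; the closed set is {q0, q1, q4, q5, q6, q7, q8, q10, q13, q14, q15}.

{q0, q1, q4, q5, q6, q7, q8, q10, q13, q14, q15}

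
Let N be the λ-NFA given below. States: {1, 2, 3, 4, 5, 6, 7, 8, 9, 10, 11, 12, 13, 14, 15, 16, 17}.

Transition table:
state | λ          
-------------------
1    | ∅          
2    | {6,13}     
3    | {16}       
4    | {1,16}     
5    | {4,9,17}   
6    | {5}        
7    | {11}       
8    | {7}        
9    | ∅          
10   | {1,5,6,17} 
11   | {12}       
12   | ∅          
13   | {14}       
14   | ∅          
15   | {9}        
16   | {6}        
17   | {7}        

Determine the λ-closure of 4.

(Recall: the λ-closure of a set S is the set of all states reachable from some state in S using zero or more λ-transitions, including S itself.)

Start with {4}.
From 4 via λ: add 1, 16.
From 16 via λ: add 6.
From 6 via λ: add 5.
From 5 via λ: add 9, 17.
From 17 via λ: add 7.
From 7 via λ: add 11.
From 11 via λ: add 12.
No new states can be added; the closed set is {1, 4, 5, 6, 7, 9, 11, 12, 16, 17}.

{1, 4, 5, 6, 7, 9, 11, 12, 16, 17}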